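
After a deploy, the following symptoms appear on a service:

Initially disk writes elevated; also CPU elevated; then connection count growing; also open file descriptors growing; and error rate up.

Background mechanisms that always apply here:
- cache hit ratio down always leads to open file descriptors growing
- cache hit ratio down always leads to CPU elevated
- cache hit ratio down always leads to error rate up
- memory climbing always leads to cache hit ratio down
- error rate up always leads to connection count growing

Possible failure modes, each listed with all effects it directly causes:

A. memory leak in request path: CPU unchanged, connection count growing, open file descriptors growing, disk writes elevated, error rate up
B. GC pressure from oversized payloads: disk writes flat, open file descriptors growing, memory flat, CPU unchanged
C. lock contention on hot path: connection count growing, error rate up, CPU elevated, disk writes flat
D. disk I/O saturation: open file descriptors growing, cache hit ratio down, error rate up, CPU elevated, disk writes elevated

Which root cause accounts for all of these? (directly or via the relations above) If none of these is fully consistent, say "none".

D

For each candidate, compare predicted effects to what was observed:
(A) memory leak in request path — disk writes elevated match; CPU elevated miss; connection count growing match; open file descriptors growing match; error rate up match
(B) GC pressure from oversized payloads — disk writes elevated miss; CPU elevated miss; connection count growing miss; open file descriptors growing match; error rate up miss
(C) lock contention on hot path — fails on disk writes elevated, open file descriptors growing (predicts disk writes flat, not disk writes elevated)
(D) disk I/O saturation — accounts for every observation (connection count growing through error rate up → connection count growing)
Only (D) is consistent with every observation.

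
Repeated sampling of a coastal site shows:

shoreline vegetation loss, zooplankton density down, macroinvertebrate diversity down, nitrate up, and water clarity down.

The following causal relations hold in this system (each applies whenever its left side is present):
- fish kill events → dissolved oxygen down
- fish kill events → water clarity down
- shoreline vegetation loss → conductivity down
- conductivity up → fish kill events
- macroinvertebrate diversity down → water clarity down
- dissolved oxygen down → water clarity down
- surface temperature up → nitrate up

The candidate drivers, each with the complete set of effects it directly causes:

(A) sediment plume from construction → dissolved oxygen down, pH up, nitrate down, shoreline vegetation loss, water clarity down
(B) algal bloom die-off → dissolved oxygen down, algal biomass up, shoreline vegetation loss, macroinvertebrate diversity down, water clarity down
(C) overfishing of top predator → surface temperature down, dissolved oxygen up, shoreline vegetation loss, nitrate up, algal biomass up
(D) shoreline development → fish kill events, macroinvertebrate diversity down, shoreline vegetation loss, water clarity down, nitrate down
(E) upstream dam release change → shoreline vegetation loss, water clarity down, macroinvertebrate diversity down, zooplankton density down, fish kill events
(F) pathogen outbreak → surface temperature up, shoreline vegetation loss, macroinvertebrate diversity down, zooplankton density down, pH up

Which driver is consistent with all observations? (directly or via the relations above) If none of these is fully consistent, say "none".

F

For each candidate, compare predicted effects to what was observed:
(A) sediment plume from construction — shoreline vegetation loss match; zooplankton density down miss; macroinvertebrate diversity down miss; nitrate up miss; water clarity down match
(B) algal bloom die-off — does not account for zooplankton density down, nitrate up
(C) overfishing of top predator — does not account for zooplankton density down, macroinvertebrate diversity down, water clarity down
(D) shoreline development — fails on zooplankton density down, nitrate up (predicts nitrate down, not nitrate up)
(E) upstream dam release change — shoreline vegetation loss match; zooplankton density down match; macroinvertebrate diversity down match; nitrate up miss; water clarity down match
(F) pathogen outbreak — shoreline vegetation loss match; zooplankton density down match; macroinvertebrate diversity down match; nitrate up match (through surface temperature up → nitrate up); water clarity down match (through macroinvertebrate diversity down → water clarity down)
(F) alone accounts for all the evidence.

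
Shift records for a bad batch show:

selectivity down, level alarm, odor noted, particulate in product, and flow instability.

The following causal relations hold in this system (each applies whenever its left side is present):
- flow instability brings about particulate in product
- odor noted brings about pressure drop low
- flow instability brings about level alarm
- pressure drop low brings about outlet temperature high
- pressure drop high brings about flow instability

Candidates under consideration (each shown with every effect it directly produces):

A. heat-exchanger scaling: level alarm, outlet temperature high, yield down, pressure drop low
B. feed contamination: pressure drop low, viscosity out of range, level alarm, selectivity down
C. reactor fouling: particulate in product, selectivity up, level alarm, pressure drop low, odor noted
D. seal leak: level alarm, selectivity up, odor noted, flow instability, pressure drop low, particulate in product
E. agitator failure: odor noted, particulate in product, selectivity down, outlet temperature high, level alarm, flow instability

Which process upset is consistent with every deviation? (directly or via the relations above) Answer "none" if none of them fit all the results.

Per-candidate check:
(A) heat-exchanger scaling — selectivity down miss; level alarm match; odor noted miss; particulate in product miss; flow instability miss
(B) feed contamination — does not account for odor noted, particulate in product, flow instability
(C) reactor fouling — fails on selectivity down, flow instability (predicts selectivity up, not selectivity down)
(D) seal leak — selectivity down miss; level alarm match; odor noted match; particulate in product match; flow instability match
(E) agitator failure — selectivity down match; level alarm match; odor noted match; particulate in product match; flow instability match
(E) alone accounts for all the evidence.

E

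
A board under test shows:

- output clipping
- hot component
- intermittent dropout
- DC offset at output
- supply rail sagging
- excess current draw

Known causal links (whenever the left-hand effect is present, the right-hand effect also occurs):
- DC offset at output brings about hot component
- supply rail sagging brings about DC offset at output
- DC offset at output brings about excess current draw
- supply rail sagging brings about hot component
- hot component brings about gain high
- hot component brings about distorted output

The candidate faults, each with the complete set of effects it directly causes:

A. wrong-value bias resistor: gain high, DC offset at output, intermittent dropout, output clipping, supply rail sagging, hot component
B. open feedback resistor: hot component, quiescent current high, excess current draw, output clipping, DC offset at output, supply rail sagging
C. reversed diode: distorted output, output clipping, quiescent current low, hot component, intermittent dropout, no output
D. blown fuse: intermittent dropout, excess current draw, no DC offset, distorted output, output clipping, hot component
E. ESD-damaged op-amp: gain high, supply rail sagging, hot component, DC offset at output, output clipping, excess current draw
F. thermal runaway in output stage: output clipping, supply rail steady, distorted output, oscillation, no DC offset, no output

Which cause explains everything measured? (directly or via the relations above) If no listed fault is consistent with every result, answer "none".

A

Testing each hypothesis:
(A) wrong-value bias resistor — output clipping ✓; hot component ✓; intermittent dropout ✓; DC offset at output ✓; supply rail sagging ✓; excess current draw ✓ (through DC offset at output → excess current draw)
(B) open feedback resistor — does not account for intermittent dropout
(C) reversed diode — does not account for DC offset at output, supply rail sagging, excess current draw
(D) blown fuse — fails on DC offset at output, supply rail sagging (predicts no DC offset, not DC offset at output)
(E) ESD-damaged op-amp — output clipping ✓; hot component ✓; intermittent dropout ✗; DC offset at output ✓; supply rail sagging ✓; excess current draw ✓
(F) thermal runaway in output stage — output clipping ✓; hot component ✗; intermittent dropout ✗; DC offset at output ✗; supply rail sagging ✗; excess current draw ✗
(A) alone accounts for all the evidence.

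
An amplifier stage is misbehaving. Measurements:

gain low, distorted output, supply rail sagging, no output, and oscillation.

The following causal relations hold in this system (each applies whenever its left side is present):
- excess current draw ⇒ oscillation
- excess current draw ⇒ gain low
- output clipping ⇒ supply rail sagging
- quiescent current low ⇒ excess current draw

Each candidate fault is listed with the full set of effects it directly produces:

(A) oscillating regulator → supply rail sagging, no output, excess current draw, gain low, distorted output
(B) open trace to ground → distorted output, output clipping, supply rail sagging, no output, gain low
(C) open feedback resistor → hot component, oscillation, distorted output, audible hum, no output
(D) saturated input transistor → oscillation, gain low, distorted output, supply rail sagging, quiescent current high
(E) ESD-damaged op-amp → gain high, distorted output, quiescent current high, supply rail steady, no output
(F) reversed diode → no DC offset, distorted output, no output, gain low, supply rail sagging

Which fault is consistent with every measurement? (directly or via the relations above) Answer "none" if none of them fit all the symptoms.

A

For each candidate, compare predicted effects to what was observed:
(A) oscillating regulator — accounts for every observation (oscillation by excess current draw → oscillation)
(B) open trace to ground — gain low match; distorted output match; supply rail sagging match; no output match; oscillation miss
(C) open feedback resistor — does not account for gain low, supply rail sagging
(D) saturated input transistor — gain low match; distorted output match; supply rail sagging match; no output miss; oscillation match
(E) ESD-damaged op-amp — gain low miss; distorted output match; supply rail sagging miss; no output match; oscillation miss
(F) reversed diode — does not account for oscillation
(A) is the only candidate with no mismatches.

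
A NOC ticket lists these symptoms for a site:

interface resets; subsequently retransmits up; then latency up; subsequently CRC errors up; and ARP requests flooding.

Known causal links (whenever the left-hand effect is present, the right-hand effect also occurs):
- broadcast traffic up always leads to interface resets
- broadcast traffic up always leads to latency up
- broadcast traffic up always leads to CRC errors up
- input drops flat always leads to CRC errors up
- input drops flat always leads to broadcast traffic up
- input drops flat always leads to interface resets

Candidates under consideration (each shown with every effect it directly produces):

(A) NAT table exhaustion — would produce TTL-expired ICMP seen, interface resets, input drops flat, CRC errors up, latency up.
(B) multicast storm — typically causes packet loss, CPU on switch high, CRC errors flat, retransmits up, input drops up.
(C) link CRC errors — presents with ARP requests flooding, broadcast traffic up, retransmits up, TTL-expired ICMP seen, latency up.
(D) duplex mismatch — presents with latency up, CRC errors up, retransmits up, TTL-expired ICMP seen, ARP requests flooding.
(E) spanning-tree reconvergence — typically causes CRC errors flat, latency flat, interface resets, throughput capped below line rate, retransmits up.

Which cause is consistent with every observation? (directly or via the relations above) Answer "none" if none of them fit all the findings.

C

For each candidate, compare predicted effects to what was observed:
(A) NAT table exhaustion — does not account for retransmits up, ARP requests flooding
(B) multicast storm — interface resets miss; retransmits up match; latency up miss; CRC errors up miss; ARP requests flooding miss
(C) link CRC errors — accounts for every observation (interface resets via broadcast traffic up → interface resets)
(D) duplex mismatch — interface resets miss; retransmits up match; latency up match; CRC errors up match; ARP requests flooding match
(E) spanning-tree reconvergence — fails on latency up, CRC errors up, ARP requests flooding (predicts latency flat, not latency up; predicts CRC errors flat, not CRC errors up)
Only (C) is consistent with every observation.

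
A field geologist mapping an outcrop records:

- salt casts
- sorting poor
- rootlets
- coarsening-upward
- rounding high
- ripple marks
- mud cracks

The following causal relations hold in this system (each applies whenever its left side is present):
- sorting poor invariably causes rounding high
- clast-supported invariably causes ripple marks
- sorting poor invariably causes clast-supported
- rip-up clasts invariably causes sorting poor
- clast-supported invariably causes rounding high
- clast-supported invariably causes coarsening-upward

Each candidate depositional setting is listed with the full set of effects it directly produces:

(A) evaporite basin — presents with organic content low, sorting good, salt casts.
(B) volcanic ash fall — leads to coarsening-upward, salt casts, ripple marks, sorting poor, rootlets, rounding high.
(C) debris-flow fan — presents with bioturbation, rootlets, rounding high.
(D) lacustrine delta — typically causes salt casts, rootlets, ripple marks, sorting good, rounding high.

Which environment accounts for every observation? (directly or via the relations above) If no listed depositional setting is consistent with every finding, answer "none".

none

Checking each candidate against the observations:
(A) evaporite basin — fails on sorting poor, rootlets, coarsening-upward, rounding high, ripple marks, mud cracks (predicts sorting good, not sorting poor)
(B) volcanic ash fall — salt casts ✓; sorting poor ✓; rootlets ✓; coarsening-upward ✓; rounding high ✓; ripple marks ✓; mud cracks ✗
(C) debris-flow fan — does not account for salt casts, sorting poor, coarsening-upward, ripple marks, mud cracks
(D) lacustrine delta — fails on sorting poor, coarsening-upward, mud cracks (predicts sorting good, not sorting poor)
Every candidate fails on at least one observation.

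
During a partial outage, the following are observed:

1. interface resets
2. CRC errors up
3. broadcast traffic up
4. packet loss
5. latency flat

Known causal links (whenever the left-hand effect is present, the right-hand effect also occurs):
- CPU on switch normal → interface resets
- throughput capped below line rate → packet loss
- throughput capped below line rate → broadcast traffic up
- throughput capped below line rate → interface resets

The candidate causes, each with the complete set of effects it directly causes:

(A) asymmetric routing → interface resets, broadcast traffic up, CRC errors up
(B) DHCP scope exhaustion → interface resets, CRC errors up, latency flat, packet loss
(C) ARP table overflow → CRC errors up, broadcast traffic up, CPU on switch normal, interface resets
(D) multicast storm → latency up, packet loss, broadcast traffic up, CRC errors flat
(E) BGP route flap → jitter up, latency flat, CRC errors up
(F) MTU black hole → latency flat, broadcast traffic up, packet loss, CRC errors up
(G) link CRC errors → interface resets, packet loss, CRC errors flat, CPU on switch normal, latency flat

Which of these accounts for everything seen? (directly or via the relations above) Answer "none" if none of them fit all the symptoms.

none

Checking each candidate against the observations:
(A) asymmetric routing — interface resets ✓; CRC errors up ✓; broadcast traffic up ✓; packet loss ✗; latency flat ✗
(B) DHCP scope exhaustion — does not account for broadcast traffic up
(C) ARP table overflow — interface resets ✓; CRC errors up ✓; broadcast traffic up ✓; packet loss ✗; latency flat ✗
(D) multicast storm — interface resets ✗; CRC errors up ✗; broadcast traffic up ✓; packet loss ✓; latency flat ✗
(E) BGP route flap — interface resets ✗; CRC errors up ✓; broadcast traffic up ✗; packet loss ✗; latency flat ✓
(F) MTU black hole — interface resets ✗; CRC errors up ✓; broadcast traffic up ✓; packet loss ✓; latency flat ✓
(G) link CRC errors — fails on CRC errors up, broadcast traffic up (predicts CRC errors flat, not CRC errors up)
No candidate is consistent with all observations.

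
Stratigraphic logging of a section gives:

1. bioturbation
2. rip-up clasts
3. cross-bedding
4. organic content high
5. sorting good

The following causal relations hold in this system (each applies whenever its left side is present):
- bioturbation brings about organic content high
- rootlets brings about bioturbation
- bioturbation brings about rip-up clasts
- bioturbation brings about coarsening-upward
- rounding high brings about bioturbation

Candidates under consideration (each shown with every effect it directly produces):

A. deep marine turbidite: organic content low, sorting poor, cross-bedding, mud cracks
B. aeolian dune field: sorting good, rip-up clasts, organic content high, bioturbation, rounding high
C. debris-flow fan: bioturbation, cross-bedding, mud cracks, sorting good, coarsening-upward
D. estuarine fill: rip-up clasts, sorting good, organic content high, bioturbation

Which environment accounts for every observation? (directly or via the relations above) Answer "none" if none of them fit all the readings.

For each candidate, compare predicted effects to what was observed:
(A) deep marine turbidite — fails on bioturbation, rip-up clasts, organic content high, sorting good (predicts organic content low, not organic content high; predicts sorting poor, not sorting good)
(B) aeolian dune field — does not account for cross-bedding
(C) debris-flow fan — bioturbation yes; rip-up clasts yes (by bioturbation → rip-up clasts); cross-bedding yes; organic content high yes (by bioturbation → organic content high); sorting good yes
(D) estuarine fill — bioturbation yes; rip-up clasts yes; cross-bedding NO; organic content high yes; sorting good yes
Only (C) is consistent with every observation.

C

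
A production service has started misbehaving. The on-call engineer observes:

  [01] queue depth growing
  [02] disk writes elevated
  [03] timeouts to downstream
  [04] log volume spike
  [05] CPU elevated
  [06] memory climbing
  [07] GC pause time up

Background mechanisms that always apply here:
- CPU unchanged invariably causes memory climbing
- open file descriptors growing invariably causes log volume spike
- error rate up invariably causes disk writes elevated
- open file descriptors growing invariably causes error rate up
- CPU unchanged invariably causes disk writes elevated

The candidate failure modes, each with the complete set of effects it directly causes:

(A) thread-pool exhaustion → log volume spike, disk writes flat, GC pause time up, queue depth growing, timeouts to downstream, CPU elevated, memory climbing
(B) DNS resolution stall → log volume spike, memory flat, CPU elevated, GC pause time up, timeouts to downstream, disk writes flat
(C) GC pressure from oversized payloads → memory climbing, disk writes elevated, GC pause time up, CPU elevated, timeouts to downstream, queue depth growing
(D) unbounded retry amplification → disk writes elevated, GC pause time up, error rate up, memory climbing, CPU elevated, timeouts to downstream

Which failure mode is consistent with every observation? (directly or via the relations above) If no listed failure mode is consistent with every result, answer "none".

none

Testing each hypothesis:
(A) thread-pool exhaustion — queue depth growing match; disk writes elevated miss; timeouts to downstream match; log volume spike match; CPU elevated match; memory climbing match; GC pause time up match
(B) DNS resolution stall — fails on queue depth growing, disk writes elevated, memory climbing (predicts disk writes flat, not disk writes elevated; predicts memory flat, not memory climbing)
(C) GC pressure from oversized payloads — does not account for log volume spike
(D) unbounded retry amplification — does not account for queue depth growing, log volume spike
Every candidate fails on at least one observation.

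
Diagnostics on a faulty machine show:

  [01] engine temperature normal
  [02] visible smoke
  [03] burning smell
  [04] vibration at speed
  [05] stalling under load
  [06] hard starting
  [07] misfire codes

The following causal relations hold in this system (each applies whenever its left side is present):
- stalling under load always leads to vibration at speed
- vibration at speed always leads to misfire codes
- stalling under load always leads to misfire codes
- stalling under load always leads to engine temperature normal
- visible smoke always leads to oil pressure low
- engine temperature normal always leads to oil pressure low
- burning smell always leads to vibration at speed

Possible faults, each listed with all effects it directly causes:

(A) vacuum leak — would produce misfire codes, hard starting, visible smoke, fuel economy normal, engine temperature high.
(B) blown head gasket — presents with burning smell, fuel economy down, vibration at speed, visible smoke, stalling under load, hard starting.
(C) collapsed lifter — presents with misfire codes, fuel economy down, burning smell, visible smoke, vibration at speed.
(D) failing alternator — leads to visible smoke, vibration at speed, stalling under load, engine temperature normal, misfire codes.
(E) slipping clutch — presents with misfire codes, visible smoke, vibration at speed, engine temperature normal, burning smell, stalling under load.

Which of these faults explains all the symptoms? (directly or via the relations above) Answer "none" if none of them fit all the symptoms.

Checking each candidate against the observations:
(A) vacuum leak — fails on engine temperature normal, burning smell, vibration at speed, stalling under load (predicts engine temperature high, not engine temperature normal)
(B) blown head gasket — accounts for every observation (engine temperature normal through stalling under load → engine temperature normal)
(C) collapsed lifter — does not account for engine temperature normal, stalling under load, hard starting
(D) failing alternator — engine temperature normal ✓; visible smoke ✓; burning smell ✗; vibration at speed ✓; stalling under load ✓; hard starting ✗; misfire codes ✓
(E) slipping clutch — engine temperature normal ✓; visible smoke ✓; burning smell ✓; vibration at speed ✓; stalling under load ✓; hard starting ✗; misfire codes ✓
(B) alone accounts for all the evidence.

B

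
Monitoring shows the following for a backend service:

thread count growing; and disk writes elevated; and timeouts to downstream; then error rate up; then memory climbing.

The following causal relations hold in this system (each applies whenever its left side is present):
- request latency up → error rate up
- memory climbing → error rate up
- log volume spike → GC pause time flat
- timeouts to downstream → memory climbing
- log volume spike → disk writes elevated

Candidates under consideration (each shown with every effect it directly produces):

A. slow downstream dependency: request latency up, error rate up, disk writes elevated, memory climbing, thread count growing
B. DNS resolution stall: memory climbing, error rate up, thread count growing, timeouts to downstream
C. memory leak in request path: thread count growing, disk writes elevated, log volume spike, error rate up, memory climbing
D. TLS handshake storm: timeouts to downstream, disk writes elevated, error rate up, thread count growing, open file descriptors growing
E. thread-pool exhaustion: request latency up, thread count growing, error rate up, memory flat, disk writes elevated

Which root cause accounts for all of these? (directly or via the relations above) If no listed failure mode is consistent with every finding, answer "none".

Testing each hypothesis:
(A) slow downstream dependency — thread count growing +; disk writes elevated +; timeouts to downstream -; error rate up +; memory climbing +
(B) DNS resolution stall — thread count growing +; disk writes elevated -; timeouts to downstream +; error rate up +; memory climbing +
(C) memory leak in request path — thread count growing +; disk writes elevated +; timeouts to downstream -; error rate up +; memory climbing +
(D) TLS handshake storm — accounts for every observation (memory climbing by timeouts to downstream → memory climbing)
(E) thread-pool exhaustion — fails on timeouts to downstream, memory climbing (predicts memory flat, not memory climbing)
(D) alone accounts for all the evidence.

D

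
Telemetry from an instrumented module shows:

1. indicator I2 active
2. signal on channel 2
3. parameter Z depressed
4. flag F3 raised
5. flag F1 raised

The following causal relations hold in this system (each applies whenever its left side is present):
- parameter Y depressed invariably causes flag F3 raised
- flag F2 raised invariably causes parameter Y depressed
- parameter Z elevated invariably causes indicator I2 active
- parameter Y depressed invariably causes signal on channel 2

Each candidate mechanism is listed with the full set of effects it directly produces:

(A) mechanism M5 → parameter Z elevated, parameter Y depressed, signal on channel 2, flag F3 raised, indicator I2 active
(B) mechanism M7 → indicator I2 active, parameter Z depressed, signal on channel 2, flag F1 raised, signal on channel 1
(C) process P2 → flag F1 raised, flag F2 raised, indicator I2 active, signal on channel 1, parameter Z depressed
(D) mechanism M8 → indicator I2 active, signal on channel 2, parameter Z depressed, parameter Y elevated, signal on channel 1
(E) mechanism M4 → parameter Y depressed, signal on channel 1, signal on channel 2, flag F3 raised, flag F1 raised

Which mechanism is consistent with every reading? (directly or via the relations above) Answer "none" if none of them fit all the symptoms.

C

For each candidate, compare predicted effects to what was observed:
(A) mechanism M5 — indicator I2 active +; signal on channel 2 +; parameter Z depressed -; flag F3 raised +; flag F1 raised -
(B) mechanism M7 — does not account for flag F3 raised
(C) process P2 — indicator I2 active +; signal on channel 2 + (via flag F2 raised → parameter Y depressed → signal on channel 2); parameter Z depressed +; flag F3 raised + (via flag F2 raised → parameter Y depressed → flag F3 raised); flag F1 raised +
(D) mechanism M8 — does not account for flag F3 raised, flag F1 raised
(E) mechanism M4 — does not account for indicator I2 active, parameter Z depressed
(C) is the only candidate with no mismatches.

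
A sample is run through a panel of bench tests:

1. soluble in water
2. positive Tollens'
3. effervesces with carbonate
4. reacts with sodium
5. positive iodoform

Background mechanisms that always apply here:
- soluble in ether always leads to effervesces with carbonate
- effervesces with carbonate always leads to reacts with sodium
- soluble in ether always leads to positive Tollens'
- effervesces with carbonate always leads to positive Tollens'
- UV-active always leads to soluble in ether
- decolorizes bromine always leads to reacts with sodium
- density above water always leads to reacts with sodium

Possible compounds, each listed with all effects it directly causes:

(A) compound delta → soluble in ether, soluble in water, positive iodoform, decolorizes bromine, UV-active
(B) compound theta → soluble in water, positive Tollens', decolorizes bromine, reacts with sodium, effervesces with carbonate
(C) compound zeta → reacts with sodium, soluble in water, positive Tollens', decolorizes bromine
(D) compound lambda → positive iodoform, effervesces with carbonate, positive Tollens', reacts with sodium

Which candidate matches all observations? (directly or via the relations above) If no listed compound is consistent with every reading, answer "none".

A

Testing each hypothesis:
(A) compound delta — accounts for every observation (positive Tollens' by soluble in ether → positive Tollens')
(B) compound theta — does not account for positive iodoform
(C) compound zeta — does not account for effervesces with carbonate, positive iodoform
(D) compound lambda — soluble in water -; positive Tollens' +; effervesces with carbonate +; reacts with sodium +; positive iodoform +
(A) is the only candidate with no mismatches.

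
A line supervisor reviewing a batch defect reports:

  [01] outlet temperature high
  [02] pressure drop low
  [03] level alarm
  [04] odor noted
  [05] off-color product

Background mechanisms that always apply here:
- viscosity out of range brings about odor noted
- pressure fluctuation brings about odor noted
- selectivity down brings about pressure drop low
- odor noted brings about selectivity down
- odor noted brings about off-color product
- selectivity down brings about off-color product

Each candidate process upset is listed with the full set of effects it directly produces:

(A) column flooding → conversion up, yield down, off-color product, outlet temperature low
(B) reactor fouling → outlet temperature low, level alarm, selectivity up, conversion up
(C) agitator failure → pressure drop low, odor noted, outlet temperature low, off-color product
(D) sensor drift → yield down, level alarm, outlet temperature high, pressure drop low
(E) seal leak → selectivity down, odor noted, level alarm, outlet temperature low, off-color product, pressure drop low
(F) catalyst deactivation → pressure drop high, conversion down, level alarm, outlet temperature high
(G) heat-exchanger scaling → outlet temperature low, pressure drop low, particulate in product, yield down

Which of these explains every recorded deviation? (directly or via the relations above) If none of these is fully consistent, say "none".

none

Testing each hypothesis:
(A) column flooding — outlet temperature high ✗; pressure drop low ✗; level alarm ✗; odor noted ✗; off-color product ✓
(B) reactor fouling — fails on outlet temperature high, pressure drop low, odor noted, off-color product (predicts outlet temperature low, not outlet temperature high)
(C) agitator failure — outlet temperature high ✗; pressure drop low ✓; level alarm ✗; odor noted ✓; off-color product ✓
(D) sensor drift — does not account for odor noted, off-color product
(E) seal leak — fails on outlet temperature high (predicts outlet temperature low, not outlet temperature high)
(F) catalyst deactivation — outlet temperature high ✓; pressure drop low ✗; level alarm ✓; odor noted ✗; off-color product ✗
(G) heat-exchanger scaling — outlet temperature high ✗; pressure drop low ✓; level alarm ✗; odor noted ✗; off-color product ✗
Every candidate fails on at least one observation.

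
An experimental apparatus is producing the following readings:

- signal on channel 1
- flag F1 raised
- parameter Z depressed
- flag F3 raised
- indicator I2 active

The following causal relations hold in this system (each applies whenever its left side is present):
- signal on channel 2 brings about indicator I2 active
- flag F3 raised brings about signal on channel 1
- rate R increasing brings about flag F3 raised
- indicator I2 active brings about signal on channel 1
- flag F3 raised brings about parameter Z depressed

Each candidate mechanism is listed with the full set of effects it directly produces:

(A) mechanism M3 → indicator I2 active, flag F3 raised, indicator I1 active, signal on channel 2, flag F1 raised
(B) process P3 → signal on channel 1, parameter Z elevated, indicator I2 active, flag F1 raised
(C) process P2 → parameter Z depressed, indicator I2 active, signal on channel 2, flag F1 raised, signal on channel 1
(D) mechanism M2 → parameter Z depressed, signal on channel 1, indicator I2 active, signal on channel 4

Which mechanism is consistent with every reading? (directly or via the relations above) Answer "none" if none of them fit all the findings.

Testing each hypothesis:
(A) mechanism M3 — accounts for every observation (signal on channel 1 through indicator I2 active → signal on channel 1)
(B) process P3 — signal on channel 1 yes; flag F1 raised yes; parameter Z depressed NO; flag F3 raised NO; indicator I2 active yes
(C) process P2 — does not account for flag F3 raised
(D) mechanism M2 — signal on channel 1 yes; flag F1 raised NO; parameter Z depressed yes; flag F3 raised NO; indicator I2 active yes
Only (A) is consistent with every observation.

A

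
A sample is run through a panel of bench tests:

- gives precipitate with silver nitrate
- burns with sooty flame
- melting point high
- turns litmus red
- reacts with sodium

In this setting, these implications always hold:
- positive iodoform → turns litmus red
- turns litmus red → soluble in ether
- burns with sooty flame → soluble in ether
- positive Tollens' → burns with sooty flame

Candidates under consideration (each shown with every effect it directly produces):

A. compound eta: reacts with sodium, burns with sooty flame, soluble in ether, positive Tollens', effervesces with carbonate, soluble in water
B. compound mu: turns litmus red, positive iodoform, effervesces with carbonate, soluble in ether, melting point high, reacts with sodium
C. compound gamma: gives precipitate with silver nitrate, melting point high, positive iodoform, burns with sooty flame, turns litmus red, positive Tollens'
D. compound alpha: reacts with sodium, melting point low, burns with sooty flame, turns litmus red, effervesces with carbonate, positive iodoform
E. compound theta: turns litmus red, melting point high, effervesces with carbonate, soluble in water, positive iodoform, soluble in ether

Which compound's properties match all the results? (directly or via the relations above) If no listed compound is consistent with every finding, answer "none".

Testing each hypothesis:
(A) compound eta — does not account for gives precipitate with silver nitrate, melting point high, turns litmus red
(B) compound mu — gives precipitate with silver nitrate miss; burns with sooty flame miss; melting point high match; turns litmus red match; reacts with sodium match
(C) compound gamma — gives precipitate with silver nitrate match; burns with sooty flame match; melting point high match; turns litmus red match; reacts with sodium miss
(D) compound alpha — fails on gives precipitate with silver nitrate, melting point high (predicts melting point low, not melting point high)
(E) compound theta — does not account for gives precipitate with silver nitrate, burns with sooty flame, reacts with sodium
None of the listed candidates fits everything.

none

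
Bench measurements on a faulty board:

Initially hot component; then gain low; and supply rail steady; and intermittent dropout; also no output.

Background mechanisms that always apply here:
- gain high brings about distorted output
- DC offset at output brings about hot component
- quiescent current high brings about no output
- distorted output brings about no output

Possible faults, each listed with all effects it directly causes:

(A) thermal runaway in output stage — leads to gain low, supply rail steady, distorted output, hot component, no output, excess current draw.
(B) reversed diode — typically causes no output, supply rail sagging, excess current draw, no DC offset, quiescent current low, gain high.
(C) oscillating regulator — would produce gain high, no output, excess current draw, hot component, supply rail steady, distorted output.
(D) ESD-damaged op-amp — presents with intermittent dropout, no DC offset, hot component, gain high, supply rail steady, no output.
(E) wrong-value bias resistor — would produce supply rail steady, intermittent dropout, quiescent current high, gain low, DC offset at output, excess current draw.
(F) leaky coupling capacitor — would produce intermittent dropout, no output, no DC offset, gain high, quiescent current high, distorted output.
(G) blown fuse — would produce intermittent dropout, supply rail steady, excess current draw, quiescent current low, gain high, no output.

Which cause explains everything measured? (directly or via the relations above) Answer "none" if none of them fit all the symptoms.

E

Checking each candidate against the observations:
(A) thermal runaway in output stage — hot component ✓; gain low ✓; supply rail steady ✓; intermittent dropout ✗; no output ✓
(B) reversed diode — fails on hot component, gain low, supply rail steady, intermittent dropout (predicts gain high, not gain low; predicts supply rail sagging, not supply rail steady)
(C) oscillating regulator — hot component ✓; gain low ✗; supply rail steady ✓; intermittent dropout ✗; no output ✓
(D) ESD-damaged op-amp — hot component ✓; gain low ✗; supply rail steady ✓; intermittent dropout ✓; no output ✓
(E) wrong-value bias resistor — hot component ✓ (via DC offset at output → hot component); gain low ✓; supply rail steady ✓; intermittent dropout ✓; no output ✓ (via quiescent current high → no output)
(F) leaky coupling capacitor — hot component ✗; gain low ✗; supply rail steady ✗; intermittent dropout ✓; no output ✓
(G) blown fuse — fails on hot component, gain low (predicts gain high, not gain low)
(E) is the only candidate with no mismatches.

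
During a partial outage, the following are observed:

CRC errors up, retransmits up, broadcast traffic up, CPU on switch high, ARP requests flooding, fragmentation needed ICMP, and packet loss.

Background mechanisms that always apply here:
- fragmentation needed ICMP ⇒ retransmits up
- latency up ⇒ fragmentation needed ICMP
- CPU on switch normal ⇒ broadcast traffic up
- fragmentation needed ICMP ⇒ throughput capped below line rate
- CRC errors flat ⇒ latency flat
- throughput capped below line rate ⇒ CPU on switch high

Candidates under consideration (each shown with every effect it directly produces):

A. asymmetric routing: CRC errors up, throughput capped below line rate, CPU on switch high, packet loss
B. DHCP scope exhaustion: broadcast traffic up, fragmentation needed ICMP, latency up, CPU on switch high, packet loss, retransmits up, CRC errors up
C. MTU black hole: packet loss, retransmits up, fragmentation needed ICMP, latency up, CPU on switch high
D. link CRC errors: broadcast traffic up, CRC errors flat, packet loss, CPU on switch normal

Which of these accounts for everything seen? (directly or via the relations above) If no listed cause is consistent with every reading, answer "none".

none

For each candidate, compare predicted effects to what was observed:
(A) asymmetric routing — does not account for retransmits up, broadcast traffic up, ARP requests flooding, fragmentation needed ICMP
(B) DHCP scope exhaustion — does not account for ARP requests flooding
(C) MTU black hole — does not account for CRC errors up, broadcast traffic up, ARP requests flooding
(D) link CRC errors — CRC errors up -; retransmits up -; broadcast traffic up +; CPU on switch high -; ARP requests flooding -; fragmentation needed ICMP -; packet loss +
Every candidate fails on at least one observation.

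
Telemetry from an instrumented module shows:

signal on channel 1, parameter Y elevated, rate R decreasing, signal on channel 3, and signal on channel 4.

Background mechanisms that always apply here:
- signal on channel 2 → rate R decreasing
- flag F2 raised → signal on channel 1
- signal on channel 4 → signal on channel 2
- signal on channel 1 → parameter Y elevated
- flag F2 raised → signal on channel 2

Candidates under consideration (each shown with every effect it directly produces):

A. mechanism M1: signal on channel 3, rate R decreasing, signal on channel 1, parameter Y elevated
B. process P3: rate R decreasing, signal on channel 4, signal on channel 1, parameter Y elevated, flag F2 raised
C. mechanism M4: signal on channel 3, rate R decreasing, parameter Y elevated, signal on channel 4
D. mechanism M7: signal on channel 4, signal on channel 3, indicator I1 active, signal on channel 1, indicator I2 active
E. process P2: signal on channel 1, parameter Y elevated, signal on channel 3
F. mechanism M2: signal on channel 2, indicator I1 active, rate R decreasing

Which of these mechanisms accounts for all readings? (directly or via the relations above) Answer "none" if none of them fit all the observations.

D

Per-candidate check:
(A) mechanism M1 — does not account for signal on channel 4
(B) process P3 — signal on channel 1 +; parameter Y elevated +; rate R decreasing +; signal on channel 3 -; signal on channel 4 +
(C) mechanism M4 — does not account for signal on channel 1
(D) mechanism M7 — accounts for every observation (parameter Y elevated through signal on channel 1 → parameter Y elevated)
(E) process P2 — signal on channel 1 +; parameter Y elevated +; rate R decreasing -; signal on channel 3 +; signal on channel 4 -
(F) mechanism M2 — does not account for signal on channel 1, parameter Y elevated, signal on channel 3, signal on channel 4
(D) is the only candidate with no mismatches.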